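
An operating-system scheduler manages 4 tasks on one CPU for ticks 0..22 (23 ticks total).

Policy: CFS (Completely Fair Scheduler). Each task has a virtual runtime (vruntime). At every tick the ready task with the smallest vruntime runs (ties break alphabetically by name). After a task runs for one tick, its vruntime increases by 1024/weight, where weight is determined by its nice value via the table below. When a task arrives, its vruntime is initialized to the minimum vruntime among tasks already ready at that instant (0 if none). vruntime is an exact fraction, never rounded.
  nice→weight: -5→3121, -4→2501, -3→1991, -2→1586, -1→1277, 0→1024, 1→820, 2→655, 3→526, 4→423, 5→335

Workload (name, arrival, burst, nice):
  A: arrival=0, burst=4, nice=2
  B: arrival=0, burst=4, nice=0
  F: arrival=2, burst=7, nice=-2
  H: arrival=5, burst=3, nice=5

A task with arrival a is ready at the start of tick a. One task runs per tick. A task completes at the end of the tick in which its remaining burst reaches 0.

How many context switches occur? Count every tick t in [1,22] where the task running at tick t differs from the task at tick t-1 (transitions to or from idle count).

context switches = 15

t=0: vr[A=0 B=0] → run A
t=1: vr[A=1024/655 B=0] → run B
t=2: vr[A=1024/655 B=1 F=1] → run B
t=3: vr[A=1024/655 B=2 F=1] → run F
t=4: vr[A=1024/655 B=2 F=1305/793] → run A
t=5: vr[A=2048/655 B=2 F=1305/793 H=1305/793] → run F
t=6: vr[A=2048/655 B=2 F=1817/793 H=1305/793] → run H
t=7: vr[A=2048/655 B=2 F=1817/793 H=1249207/265655] → run B
t=8: vr[A=2048/655 B=3 F=1817/793 H=1249207/265655] → run F
t=9: vr[A=2048/655 B=3 F=2329/793 H=1249207/265655] → run F
t=10: vr[A=2048/655 B=3 F=2841/793 H=1249207/265655] → run B
t=11: vr[A=2048/655 F=2841/793 H=1249207/265655] → run A
t=12: vr[A=3072/655 F=2841/793 H=1249207/265655] → run F
t=13: vr[A=3072/655 F=3353/793 H=1249207/265655] → run F
t=14: vr[A=3072/655 F=3865/793 H=1249207/265655] → run A
t=15: vr[F=3865/793 H=1249207/265655] → run H
t=16: vr[F=3865/793 H=2061239/265655] → run F
t=17: vr[H=2061239/265655] → run H
t=18: (idle)
t=19: (idle)
t=20: (idle)
t=21: (idle)
t=22: (idle)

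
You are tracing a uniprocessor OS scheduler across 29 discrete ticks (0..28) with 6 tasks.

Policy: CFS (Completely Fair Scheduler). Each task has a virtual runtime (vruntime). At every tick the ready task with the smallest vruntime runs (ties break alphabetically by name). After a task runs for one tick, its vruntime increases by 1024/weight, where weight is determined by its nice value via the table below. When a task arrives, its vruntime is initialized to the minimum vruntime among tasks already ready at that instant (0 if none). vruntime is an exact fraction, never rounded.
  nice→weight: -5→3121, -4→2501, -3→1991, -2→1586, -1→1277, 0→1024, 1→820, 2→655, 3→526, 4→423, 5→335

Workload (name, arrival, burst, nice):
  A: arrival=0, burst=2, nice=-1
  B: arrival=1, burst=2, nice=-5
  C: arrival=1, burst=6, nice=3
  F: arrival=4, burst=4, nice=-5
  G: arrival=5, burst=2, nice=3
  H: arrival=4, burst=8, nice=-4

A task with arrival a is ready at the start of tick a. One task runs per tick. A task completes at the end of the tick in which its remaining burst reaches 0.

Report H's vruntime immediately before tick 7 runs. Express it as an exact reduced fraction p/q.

t=0: vr[A=0] → run A
t=1: vr[A=1024/1277 B=1024/1277 C=1024/1277] → run A
t=2: vr[B=1024/1277 C=1024/1277] → run B
t=3: vr[B=4503552/3985517 C=1024/1277] → run C
t=4: vr[B=4503552/3985517 C=923136/335851 F=4503552/3985517 H=4503552/3985517] → run B
t=5: vr[C=923136/335851 F=4503552/3985517 G=4503552/3985517 H=4503552/3985517] → run F
t=6: vr[C=923136/335851 F=5811200/3985517 G=4503552/3985517 H=4503552/3985517] → run G
t=7: vr[C=923136/335851 F=5811200/3985517 G=3225018880/1048190971 H=4503552/3985517] → run H
t=8: vr[C=923136/335851 F=5811200/3985517 G=3225018880/1048190971 H=15344552960/9967778017] → run F
t=9: vr[C=923136/335851 F=7118848/3985517 G=3225018880/1048190971 H=15344552960/9967778017] → run H
t=10: vr[C=923136/335851 F=7118848/3985517 G=3225018880/1048190971 H=19425722368/9967778017] → run F
t=11: vr[C=923136/335851 F=8426496/3985517 G=3225018880/1048190971 H=19425722368/9967778017] → run H
t=12: vr[C=923136/335851 F=8426496/3985517 G=3225018880/1048190971 H=23506891776/9967778017] → run F
t=13: vr[C=923136/335851 G=3225018880/1048190971 H=23506891776/9967778017] → run H
t=14: vr[C=923136/335851 G=3225018880/1048190971 H=27588061184/9967778017] → run C
t=15: vr[C=1576960/335851 G=3225018880/1048190971 H=27588061184/9967778017] → run H
t=16: vr[C=1576960/335851 G=3225018880/1048190971 H=31669230592/9967778017] → run G
t=17: vr[C=1576960/335851 H=31669230592/9967778017] → run H
t=18: vr[C=1576960/335851 H=35750400000/9967778017] → run H
t=19: vr[C=1576960/335851 H=39831569408/9967778017] → run H
t=20: vr[C=1576960/335851] → run C
t=21: vr[C=2230784/335851] → run C
t=22: vr[C=2884608/335851] → run C
t=23: vr[C=3538432/335851] → run C
t=24: (idle)
t=25: (idle)
t=26: (idle)
t=27: (idle)
t=28: (idle)

vruntime(H, start of tick 7) = 4503552/3985517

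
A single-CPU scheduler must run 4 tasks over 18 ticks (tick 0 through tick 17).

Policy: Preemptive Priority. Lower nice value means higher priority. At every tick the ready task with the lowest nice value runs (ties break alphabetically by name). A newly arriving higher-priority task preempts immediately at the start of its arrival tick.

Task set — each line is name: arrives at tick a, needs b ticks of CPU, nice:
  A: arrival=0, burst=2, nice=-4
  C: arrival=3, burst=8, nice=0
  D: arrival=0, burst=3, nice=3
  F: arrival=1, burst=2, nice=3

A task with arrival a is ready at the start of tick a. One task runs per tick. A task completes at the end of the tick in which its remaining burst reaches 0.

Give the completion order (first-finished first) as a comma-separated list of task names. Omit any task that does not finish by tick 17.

t=0: ready={A,D} → run A
t=1: ready={A,D,F} → run A
t=2: ready={D,F} → run D
t=3: ready={C,D,F} → run C
t=4: ready={C,D,F} → run C
t=5: ready={C,D,F} → run C
t=6: ready={C,D,F} → run C
t=7: ready={C,D,F} → run C
t=8: ready={C,D,F} → run C
t=9: ready={C,D,F} → run C
t=10: ready={C,D,F} → run C
t=11: ready={D,F} → run D
t=12: ready={D,F} → run D
t=13: ready={F} → run F
t=14: ready={F} → run F
t=15: (idle)
t=16: (idle)
t=17: (idle)

completion order = A, C, D, F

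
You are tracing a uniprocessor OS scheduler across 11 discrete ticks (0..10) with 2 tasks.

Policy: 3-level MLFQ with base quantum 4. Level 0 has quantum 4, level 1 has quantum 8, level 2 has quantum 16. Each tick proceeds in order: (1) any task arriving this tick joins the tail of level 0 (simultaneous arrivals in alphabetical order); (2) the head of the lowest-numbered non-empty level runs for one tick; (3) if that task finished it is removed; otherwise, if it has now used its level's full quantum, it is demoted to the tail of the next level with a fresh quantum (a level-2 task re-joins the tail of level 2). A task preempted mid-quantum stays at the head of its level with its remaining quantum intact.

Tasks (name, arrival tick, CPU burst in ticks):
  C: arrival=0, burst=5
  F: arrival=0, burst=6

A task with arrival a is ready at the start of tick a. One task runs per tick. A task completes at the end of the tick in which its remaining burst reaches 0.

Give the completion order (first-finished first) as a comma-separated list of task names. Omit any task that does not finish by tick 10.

completion order = C, F

t=0: L0/L1/L2 = CF/-/- → run C
t=1: L0/L1/L2 = CF/-/- → run C
t=2: L0/L1/L2 = CF/-/- → run C
t=3: L0/L1/L2 = CF/-/- → run C
t=4: L0/L1/L2 = F/C/- → run F
t=5: L0/L1/L2 = F/C/- → run F
t=6: L0/L1/L2 = F/C/- → run F
t=7: L0/L1/L2 = F/C/- → run F
t=8: L0/L1/L2 = -/CF/- → run C
t=9: L0/L1/L2 = -/F/- → run F
t=10: L0/L1/L2 = -/F/- → run F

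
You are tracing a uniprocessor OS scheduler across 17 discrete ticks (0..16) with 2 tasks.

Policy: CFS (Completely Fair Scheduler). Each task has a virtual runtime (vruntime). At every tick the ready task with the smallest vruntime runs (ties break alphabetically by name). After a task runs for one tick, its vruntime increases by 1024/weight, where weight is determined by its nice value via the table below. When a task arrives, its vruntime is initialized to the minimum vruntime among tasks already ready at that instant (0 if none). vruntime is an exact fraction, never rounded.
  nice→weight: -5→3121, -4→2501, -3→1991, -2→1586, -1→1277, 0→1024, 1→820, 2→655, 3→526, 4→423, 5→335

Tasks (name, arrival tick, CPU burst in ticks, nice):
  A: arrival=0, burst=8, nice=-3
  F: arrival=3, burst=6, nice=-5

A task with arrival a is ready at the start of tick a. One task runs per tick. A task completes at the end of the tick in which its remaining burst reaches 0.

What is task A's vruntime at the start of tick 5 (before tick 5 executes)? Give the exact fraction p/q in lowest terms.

vruntime(A, start of tick 5) = 4096/1991

t=0: vr[A=0] → run A
t=1: vr[A=1024/1991] → run A
t=2: vr[A=2048/1991] → run A
t=3: vr[A=3072/1991 F=3072/1991] → run A
t=4: vr[A=4096/1991 F=3072/1991] → run F
t=5: vr[A=4096/1991 F=11626496/6213911] → run F
t=6: vr[A=4096/1991 F=13665280/6213911] → run A
t=7: vr[A=5120/1991 F=13665280/6213911] → run F
t=8: vr[A=5120/1991 F=15704064/6213911] → run F
t=9: vr[A=5120/1991 F=17742848/6213911] → run A
t=10: vr[A=6144/1991 F=17742848/6213911] → run F
t=11: vr[A=6144/1991 F=19781632/6213911] → run A
t=12: vr[A=7168/1991 F=19781632/6213911] → run F
t=13: vr[A=7168/1991] → run A
t=14: (idle)
t=15: (idle)
t=16: (idle)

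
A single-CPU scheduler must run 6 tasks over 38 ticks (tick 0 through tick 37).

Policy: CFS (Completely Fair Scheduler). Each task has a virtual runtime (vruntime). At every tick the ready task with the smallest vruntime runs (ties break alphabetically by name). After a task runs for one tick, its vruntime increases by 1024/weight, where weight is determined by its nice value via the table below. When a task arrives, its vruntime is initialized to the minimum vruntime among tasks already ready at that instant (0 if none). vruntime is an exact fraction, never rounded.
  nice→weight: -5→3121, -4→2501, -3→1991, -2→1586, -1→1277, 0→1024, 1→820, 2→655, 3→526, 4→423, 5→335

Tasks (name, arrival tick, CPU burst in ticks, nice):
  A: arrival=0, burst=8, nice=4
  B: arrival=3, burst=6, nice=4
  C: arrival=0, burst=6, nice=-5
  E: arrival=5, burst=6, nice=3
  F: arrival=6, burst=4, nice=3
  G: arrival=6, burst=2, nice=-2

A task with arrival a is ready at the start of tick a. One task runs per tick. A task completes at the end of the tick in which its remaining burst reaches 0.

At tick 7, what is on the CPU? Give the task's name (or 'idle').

running at tick 7 = F

t=0: vr[A=0 C=0] → run A
t=1: vr[A=1024/423 C=0] → run C
t=2: vr[A=1024/423 C=1024/3121] → run C
t=3: vr[A=1024/423 B=2048/3121 C=2048/3121] → run B
t=4: vr[A=1024/423 B=4062208/1320183 C=2048/3121] → run C
t=5: vr[A=1024/423 B=4062208/1320183 C=3072/3121 E=3072/3121] → run C
t=6: vr[A=1024/423 B=4062208/1320183 C=4096/3121 E=3072/3121 F=3072/3121 G=3072/3121] → run E
t=7: vr[A=1024/423 B=4062208/1320183 C=4096/3121 E=2405888/820823 F=3072/3121 G=3072/3121] → run F
t=8: vr[A=1024/423 B=4062208/1320183 C=4096/3121 E=2405888/820823 F=2405888/820823 G=3072/3121] → run G
t=9: vr[A=1024/423 B=4062208/1320183 C=4096/3121 E=2405888/820823 F=2405888/820823 G=4034048/2474953] → run C
t=10: vr[A=1024/423 B=4062208/1320183 C=5120/3121 E=2405888/820823 F=2405888/820823 G=4034048/2474953] → run G
t=11: vr[A=1024/423 B=4062208/1320183 C=5120/3121 E=2405888/820823 F=2405888/820823] → run C
t=12: vr[A=1024/423 B=4062208/1320183 E=2405888/820823 F=2405888/820823] → run A
t=13: vr[A=2048/423 B=4062208/1320183 E=2405888/820823 F=2405888/820823] → run E
t=14: vr[A=2048/423 B=4062208/1320183 E=4003840/820823 F=2405888/820823] → run F
t=15: vr[A=2048/423 B=4062208/1320183 E=4003840/820823 F=4003840/820823] → run B
t=16: vr[A=2048/423 B=7258112/1320183 E=4003840/820823 F=4003840/820823] → run A
t=17: vr[A=1024/141 B=7258112/1320183 E=4003840/820823 F=4003840/820823] → run E
t=18: vr[A=1024/141 B=7258112/1320183 E=5601792/820823 F=4003840/820823] → run F
t=19: vr[A=1024/141 B=7258112/1320183 E=5601792/820823 F=5601792/820823] → run B
t=20: vr[A=1024/141 B=3484672/440061 E=5601792/820823 F=5601792/820823] → run E
t=21: vr[A=1024/141 B=3484672/440061 E=7199744/820823 F=5601792/820823] → run F
t=22: vr[A=1024/141 B=3484672/440061 E=7199744/820823] → run A
t=23: vr[A=4096/423 B=3484672/440061 E=7199744/820823] → run B
t=24: vr[A=4096/423 B=13649920/1320183 E=7199744/820823] → run E
t=25: vr[A=4096/423 B=13649920/1320183 E=8797696/820823] → run A
t=26: vr[A=5120/423 B=13649920/1320183 E=8797696/820823] → run B
t=27: vr[A=5120/423 B=16845824/1320183 E=8797696/820823] → run E
t=28: vr[A=5120/423 B=16845824/1320183] → run A
t=29: vr[A=2048/141 B=16845824/1320183] → run B
t=30: vr[A=2048/141] → run A
t=31: vr[A=7168/423] → run A
t=32: (idle)
t=33: (idle)
t=34: (idle)
t=35: (idle)
t=36: (idle)
t=37: (idle)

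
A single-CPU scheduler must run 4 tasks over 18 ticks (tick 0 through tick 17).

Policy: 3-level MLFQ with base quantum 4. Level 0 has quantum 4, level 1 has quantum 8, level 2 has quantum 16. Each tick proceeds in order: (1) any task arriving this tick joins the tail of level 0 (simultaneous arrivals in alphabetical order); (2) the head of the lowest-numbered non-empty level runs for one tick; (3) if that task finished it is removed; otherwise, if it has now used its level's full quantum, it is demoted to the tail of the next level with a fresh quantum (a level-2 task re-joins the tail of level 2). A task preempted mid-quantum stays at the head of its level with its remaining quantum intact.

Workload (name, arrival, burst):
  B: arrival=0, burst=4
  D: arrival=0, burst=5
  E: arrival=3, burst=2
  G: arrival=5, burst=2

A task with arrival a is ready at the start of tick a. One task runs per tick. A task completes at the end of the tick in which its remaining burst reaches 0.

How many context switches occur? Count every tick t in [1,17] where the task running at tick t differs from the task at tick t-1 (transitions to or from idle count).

t=0: L0/L1/L2 = BD/-/- → run B
t=1: L0/L1/L2 = BD/-/- → run B
t=2: L0/L1/L2 = BD/-/- → run B
t=3: L0/L1/L2 = BDE/-/- → run B
t=4: L0/L1/L2 = DE/-/- → run D
t=5: L0/L1/L2 = DEG/-/- → run D
t=6: L0/L1/L2 = DEG/-/- → run D
t=7: L0/L1/L2 = DEG/-/- → run D
t=8: L0/L1/L2 = EG/D/- → run E
t=9: L0/L1/L2 = EG/D/- → run E
t=10: L0/L1/L2 = G/D/- → run G
t=11: L0/L1/L2 = G/D/- → run G
t=12: L0/L1/L2 = -/D/- → run D
t=13: (idle)
t=14: (idle)
t=15: (idle)
t=16: (idle)
t=17: (idle)

context switches = 5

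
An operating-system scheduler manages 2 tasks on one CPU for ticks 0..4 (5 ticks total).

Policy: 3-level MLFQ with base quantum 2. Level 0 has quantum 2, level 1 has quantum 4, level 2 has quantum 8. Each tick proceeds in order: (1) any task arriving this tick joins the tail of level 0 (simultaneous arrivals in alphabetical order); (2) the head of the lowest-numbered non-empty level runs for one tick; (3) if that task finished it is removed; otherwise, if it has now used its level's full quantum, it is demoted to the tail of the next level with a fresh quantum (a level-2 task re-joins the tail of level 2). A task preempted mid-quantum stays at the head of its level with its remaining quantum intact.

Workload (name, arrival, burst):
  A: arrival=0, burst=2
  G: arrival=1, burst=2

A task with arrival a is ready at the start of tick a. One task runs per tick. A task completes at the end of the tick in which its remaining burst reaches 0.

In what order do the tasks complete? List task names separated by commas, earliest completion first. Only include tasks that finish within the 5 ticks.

completion order = A, G

t=0: L0/L1/L2 = A/-/- → run A
t=1: L0/L1/L2 = AG/-/- → run A
t=2: L0/L1/L2 = G/-/- → run G
t=3: L0/L1/L2 = G/-/- → run G
t=4: (idle)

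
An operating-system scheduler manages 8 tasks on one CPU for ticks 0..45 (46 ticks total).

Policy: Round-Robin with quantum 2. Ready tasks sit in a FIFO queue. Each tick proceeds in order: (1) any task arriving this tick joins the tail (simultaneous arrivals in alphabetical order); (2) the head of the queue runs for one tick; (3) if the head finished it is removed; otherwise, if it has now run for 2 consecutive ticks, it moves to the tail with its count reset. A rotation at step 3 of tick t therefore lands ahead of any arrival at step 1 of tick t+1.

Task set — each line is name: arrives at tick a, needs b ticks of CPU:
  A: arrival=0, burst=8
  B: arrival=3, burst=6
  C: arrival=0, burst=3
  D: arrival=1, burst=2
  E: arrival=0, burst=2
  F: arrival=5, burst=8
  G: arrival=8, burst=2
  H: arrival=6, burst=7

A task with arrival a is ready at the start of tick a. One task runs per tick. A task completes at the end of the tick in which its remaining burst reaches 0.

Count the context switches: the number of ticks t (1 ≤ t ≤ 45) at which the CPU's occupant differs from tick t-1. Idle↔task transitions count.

t=0: queue=[A,C,E] q_used=0 → run A
t=1: queue=[A,C,E,D] q_used=1 → run A
t=2: queue=[C,E,D,A] q_used=0 → run C
t=3: queue=[C,E,D,A,B] q_used=1 → run C
t=4: queue=[E,D,A,B,C] q_used=0 → run E
t=5: queue=[E,D,A,B,C,F] q_used=1 → run E
t=6: queue=[D,A,B,C,F,H] q_used=0 → run D
t=7: queue=[D,A,B,C,F,H] q_used=1 → run D
t=8: queue=[A,B,C,F,H,G] q_used=0 → run A
t=9: queue=[A,B,C,F,H,G] q_used=1 → run A
t=10: queue=[B,C,F,H,G,A] q_used=0 → run B
t=11: queue=[B,C,F,H,G,A] q_used=1 → run B
t=12: queue=[C,F,H,G,A,B] q_used=0 → run C
t=13: queue=[F,H,G,A,B] q_used=0 → run F
t=14: queue=[F,H,G,A,B] q_used=1 → run F
t=15: queue=[H,G,A,B,F] q_used=0 → run H
t=16: queue=[H,G,A,B,F] q_used=1 → run H
t=17: queue=[G,A,B,F,H] q_used=0 → run G
t=18: queue=[G,A,B,F,H] q_used=1 → run G
t=19: queue=[A,B,F,H] q_used=0 → run A
t=20: queue=[A,B,F,H] q_used=1 → run A
t=21: queue=[B,F,H,A] q_used=0 → run B
t=22: queue=[B,F,H,A] q_used=1 → run B
t=23: queue=[F,H,A,B] q_used=0 → run F
t=24: queue=[F,H,A,B] q_used=1 → run F
t=25: queue=[H,A,B,F] q_used=0 → run H
t=26: queue=[H,A,B,F] q_used=1 → run H
t=27: queue=[A,B,F,H] q_used=0 → run A
t=28: queue=[A,B,F,H] q_used=1 → run A
t=29: queue=[B,F,H] q_used=0 → run B
t=30: queue=[B,F,H] q_used=1 → run B
t=31: queue=[F,H] q_used=0 → run F
t=32: queue=[F,H] q_used=1 → run F
t=33: queue=[H,F] q_used=0 → run H
t=34: queue=[H,F] q_used=1 → run H
t=35: queue=[F,H] q_used=0 → run F
t=36: queue=[F,H] q_used=1 → run F
t=37: queue=[H] q_used=0 → run H
t=38: (idle)
t=39: (idle)
t=40: (idle)
t=41: (idle)
t=42: (idle)
t=43: (idle)
t=44: (idle)
t=45: (idle)

context switches = 20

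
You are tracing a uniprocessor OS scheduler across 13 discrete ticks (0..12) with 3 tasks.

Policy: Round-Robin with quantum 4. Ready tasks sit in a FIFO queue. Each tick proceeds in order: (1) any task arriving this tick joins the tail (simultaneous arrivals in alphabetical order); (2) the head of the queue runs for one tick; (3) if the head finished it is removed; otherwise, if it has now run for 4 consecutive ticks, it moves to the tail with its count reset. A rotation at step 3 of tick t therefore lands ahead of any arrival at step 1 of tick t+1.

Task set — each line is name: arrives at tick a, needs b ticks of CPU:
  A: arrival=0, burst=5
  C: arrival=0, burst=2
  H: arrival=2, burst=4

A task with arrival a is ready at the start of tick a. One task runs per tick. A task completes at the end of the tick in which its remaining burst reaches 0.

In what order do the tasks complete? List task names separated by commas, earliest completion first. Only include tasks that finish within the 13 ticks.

t=0: queue=[A,C] q_used=0 → run A
t=1: queue=[A,C] q_used=1 → run A
t=2: queue=[A,C,H] q_used=2 → run A
t=3: queue=[A,C,H] q_used=3 → run A
t=4: queue=[C,H,A] q_used=0 → run C
t=5: queue=[C,H,A] q_used=1 → run C
t=6: queue=[H,A] q_used=0 → run H
t=7: queue=[H,A] q_used=1 → run H
t=8: queue=[H,A] q_used=2 → run H
t=9: queue=[H,A] q_used=3 → run H
t=10: queue=[A] q_used=0 → run A
t=11: (idle)
t=12: (idle)

completion order = C, H, A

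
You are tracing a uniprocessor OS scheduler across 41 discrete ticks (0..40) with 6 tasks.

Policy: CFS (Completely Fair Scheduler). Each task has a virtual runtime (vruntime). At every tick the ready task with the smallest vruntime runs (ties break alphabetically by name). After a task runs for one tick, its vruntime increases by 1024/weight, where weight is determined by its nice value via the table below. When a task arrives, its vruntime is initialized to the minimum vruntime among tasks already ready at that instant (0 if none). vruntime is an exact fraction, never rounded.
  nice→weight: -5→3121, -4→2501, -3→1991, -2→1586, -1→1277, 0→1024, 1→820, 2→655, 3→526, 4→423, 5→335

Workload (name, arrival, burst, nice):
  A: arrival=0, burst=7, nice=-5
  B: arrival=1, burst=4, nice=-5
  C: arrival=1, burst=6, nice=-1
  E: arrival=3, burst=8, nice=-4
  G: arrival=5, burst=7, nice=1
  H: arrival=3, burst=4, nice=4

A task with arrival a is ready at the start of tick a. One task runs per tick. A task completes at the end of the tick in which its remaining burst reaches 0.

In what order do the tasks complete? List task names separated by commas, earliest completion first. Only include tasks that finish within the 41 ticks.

completion order = B, A, E, C, H, G

t=0: vr[A=0] → run A
t=1: vr[A=1024/3121 B=1024/3121 C=1024/3121] → run A
t=2: vr[A=2048/3121 B=1024/3121 C=1024/3121] → run B
t=3: vr[A=2048/3121 B=2048/3121 C=1024/3121 E=1024/3121 H=1024/3121] → run C
t=4: vr[A=2048/3121 B=2048/3121 C=4503552/3985517 E=1024/3121 H=1024/3121] → run E
t=5: vr[A=2048/3121 B=2048/3121 C=4503552/3985517 E=5756928/7805621 G=1024/3121 H=1024/3121] → run G
t=6: vr[A=2048/3121 B=2048/3121 C=4503552/3985517 E=5756928/7805621 G=1008896/639805 H=1024/3121] → run H
t=7: vr[A=2048/3121 B=2048/3121 C=4503552/3985517 E=5756928/7805621 G=1008896/639805 H=3629056/1320183] → run A
t=8: vr[A=3072/3121 B=2048/3121 C=4503552/3985517 E=5756928/7805621 G=1008896/639805 H=3629056/1320183] → run B
t=9: vr[A=3072/3121 B=3072/3121 C=4503552/3985517 E=5756928/7805621 G=1008896/639805 H=3629056/1320183] → run E
t=10: vr[A=3072/3121 B=3072/3121 C=4503552/3985517 E=8952832/7805621 G=1008896/639805 H=3629056/1320183] → run A
t=11: vr[A=4096/3121 B=3072/3121 C=4503552/3985517 E=8952832/7805621 G=1008896/639805 H=3629056/1320183] → run B
t=12: vr[A=4096/3121 B=4096/3121 C=4503552/3985517 E=8952832/7805621 G=1008896/639805 H=3629056/1320183] → run C
t=13: vr[A=4096/3121 B=4096/3121 C=7699456/3985517 E=8952832/7805621 G=1008896/639805 H=3629056/1320183] → run E
t=14: vr[A=4096/3121 B=4096/3121 C=7699456/3985517 E=12148736/7805621 G=1008896/639805 H=3629056/1320183] → run A
t=15: vr[A=5120/3121 B=4096/3121 C=7699456/3985517 E=12148736/7805621 G=1008896/639805 H=3629056/1320183] → run B
t=16: vr[A=5120/3121 C=7699456/3985517 E=12148736/7805621 G=1008896/639805 H=3629056/1320183] → run E
t=17: vr[A=5120/3121 C=7699456/3985517 E=15344640/7805621 G=1008896/639805 H=3629056/1320183] → run G
t=18: vr[A=5120/3121 C=7699456/3985517 E=15344640/7805621 G=1807872/639805 H=3629056/1320183] → run A
t=19: vr[A=6144/3121 C=7699456/3985517 E=15344640/7805621 G=1807872/639805 H=3629056/1320183] → run C
t=20: vr[A=6144/3121 C=10895360/3985517 E=15344640/7805621 G=1807872/639805 H=3629056/1320183] → run E
t=21: vr[A=6144/3121 C=10895360/3985517 E=18540544/7805621 G=1807872/639805 H=3629056/1320183] → run A
t=22: vr[C=10895360/3985517 E=18540544/7805621 G=1807872/639805 H=3629056/1320183] → run E
t=23: vr[C=10895360/3985517 E=21736448/7805621 G=1807872/639805 H=3629056/1320183] → run C
t=24: vr[C=14091264/3985517 E=21736448/7805621 G=1807872/639805 H=3629056/1320183] → run H
t=25: vr[C=14091264/3985517 E=21736448/7805621 G=1807872/639805 H=6824960/1320183] → run E
t=26: vr[C=14091264/3985517 E=24932352/7805621 G=1807872/639805 H=6824960/1320183] → run G
t=27: vr[C=14091264/3985517 E=24932352/7805621 G=2606848/639805 H=6824960/1320183] → run E
t=28: vr[C=14091264/3985517 G=2606848/639805 H=6824960/1320183] → run C
t=29: vr[C=17287168/3985517 G=2606848/639805 H=6824960/1320183] → run G
t=30: vr[C=17287168/3985517 G=3405824/639805 H=6824960/1320183] → run C
t=31: vr[G=3405824/639805 H=6824960/1320183] → run H
t=32: vr[G=3405824/639805 H=3340288/440061] → run G
t=33: vr[G=840960/127961 H=3340288/440061] → run G
t=34: vr[G=5003776/639805 H=3340288/440061] → run H
t=35: vr[G=5003776/639805] → run G
t=36: (idle)
t=37: (idle)
t=38: (idle)
t=39: (idle)
t=40: (idle)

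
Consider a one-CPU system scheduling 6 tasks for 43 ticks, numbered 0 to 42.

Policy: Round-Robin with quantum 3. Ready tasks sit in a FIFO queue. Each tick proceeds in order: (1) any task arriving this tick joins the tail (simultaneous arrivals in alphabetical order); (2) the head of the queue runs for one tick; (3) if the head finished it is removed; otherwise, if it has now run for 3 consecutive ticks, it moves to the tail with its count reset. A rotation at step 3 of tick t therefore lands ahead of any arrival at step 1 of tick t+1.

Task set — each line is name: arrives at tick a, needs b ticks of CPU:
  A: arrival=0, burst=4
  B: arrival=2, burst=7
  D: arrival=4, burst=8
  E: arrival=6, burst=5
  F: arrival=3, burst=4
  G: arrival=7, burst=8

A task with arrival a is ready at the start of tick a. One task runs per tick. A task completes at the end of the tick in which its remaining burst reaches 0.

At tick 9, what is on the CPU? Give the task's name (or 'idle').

running at tick 9 = F

t=0: queue=[A] q_used=0 → run A
t=1: queue=[A] q_used=1 → run A
t=2: queue=[A,B] q_used=2 → run A
t=3: queue=[B,A,F] q_used=0 → run B
t=4: queue=[B,A,F,D] q_used=1 → run B
t=5: queue=[B,A,F,D] q_used=2 → run B
t=6: queue=[A,F,D,B,E] q_used=0 → run A
t=7: queue=[F,D,B,E,G] q_used=0 → run F
t=8: queue=[F,D,B,E,G] q_used=1 → run F
t=9: queue=[F,D,B,E,G] q_used=2 → run F
t=10: queue=[D,B,E,G,F] q_used=0 → run D
t=11: queue=[D,B,E,G,F] q_used=1 → run D
t=12: queue=[D,B,E,G,F] q_used=2 → run D
t=13: queue=[B,E,G,F,D] q_used=0 → run B
t=14: queue=[B,E,G,F,D] q_used=1 → run B
t=15: queue=[B,E,G,F,D] q_used=2 → run B
t=16: queue=[E,G,F,D,B] q_used=0 → run E
t=17: queue=[E,G,F,D,B] q_used=1 → run E
t=18: queue=[E,G,F,D,B] q_used=2 → run E
t=19: queue=[G,F,D,B,E] q_used=0 → run G
t=20: queue=[G,F,D,B,E] q_used=1 → run G
t=21: queue=[G,F,D,B,E] q_used=2 → run G
t=22: queue=[F,D,B,E,G] q_used=0 → run F
t=23: queue=[D,B,E,G] q_used=0 → run D
t=24: queue=[D,B,E,G] q_used=1 → run D
t=25: queue=[D,B,E,G] q_used=2 → run D
t=26: queue=[B,E,G,D] q_used=0 → run B
t=27: queue=[E,G,D] q_used=0 → run E
t=28: queue=[E,G,D] q_used=1 → run E
t=29: queue=[G,D] q_used=0 → run G
t=30: queue=[G,D] q_used=1 → run G
t=31: queue=[G,D] q_used=2 → run G
t=32: queue=[D,G] q_used=0 → run D
t=33: queue=[D,G] q_used=1 → run D
t=34: queue=[G] q_used=0 → run G
t=35: queue=[G] q_used=1 → run G
t=36: (idle)
t=37: (idle)
t=38: (idle)
t=39: (idle)
t=40: (idle)
t=41: (idle)
t=42: (idle)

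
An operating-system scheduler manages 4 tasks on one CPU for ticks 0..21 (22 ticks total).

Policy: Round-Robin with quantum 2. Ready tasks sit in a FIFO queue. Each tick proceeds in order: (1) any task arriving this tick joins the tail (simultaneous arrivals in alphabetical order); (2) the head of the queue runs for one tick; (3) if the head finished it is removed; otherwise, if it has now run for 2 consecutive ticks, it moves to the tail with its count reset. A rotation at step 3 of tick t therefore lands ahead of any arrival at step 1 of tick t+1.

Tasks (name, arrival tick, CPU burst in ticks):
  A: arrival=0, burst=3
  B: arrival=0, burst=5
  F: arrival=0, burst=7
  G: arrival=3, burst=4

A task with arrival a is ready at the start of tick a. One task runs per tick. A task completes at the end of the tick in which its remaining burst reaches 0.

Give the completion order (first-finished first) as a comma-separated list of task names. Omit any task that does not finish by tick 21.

completion order = A, G, B, F

t=0: queue=[A,B,F] q_used=0 → run A
t=1: queue=[A,B,F] q_used=1 → run A
t=2: queue=[B,F,A] q_used=0 → run B
t=3: queue=[B,F,A,G] q_used=1 → run B
t=4: queue=[F,A,G,B] q_used=0 → run F
t=5: queue=[F,A,G,B] q_used=1 → run F
t=6: queue=[A,G,B,F] q_used=0 → run A
t=7: queue=[G,B,F] q_used=0 → run G
t=8: queue=[G,B,F] q_used=1 → run G
t=9: queue=[B,F,G] q_used=0 → run B
t=10: queue=[B,F,G] q_used=1 → run B
t=11: queue=[F,G,B] q_used=0 → run F
t=12: queue=[F,G,B] q_used=1 → run F
t=13: queue=[G,B,F] q_used=0 → run G
t=14: queue=[G,B,F] q_used=1 → run G
t=15: queue=[B,F] q_used=0 → run B
t=16: queue=[F] q_used=0 → run F
t=17: queue=[F] q_used=1 → run F
t=18: queue=[F] q_used=0 → run F
t=19: (idle)
t=20: (idle)
t=21: (idle)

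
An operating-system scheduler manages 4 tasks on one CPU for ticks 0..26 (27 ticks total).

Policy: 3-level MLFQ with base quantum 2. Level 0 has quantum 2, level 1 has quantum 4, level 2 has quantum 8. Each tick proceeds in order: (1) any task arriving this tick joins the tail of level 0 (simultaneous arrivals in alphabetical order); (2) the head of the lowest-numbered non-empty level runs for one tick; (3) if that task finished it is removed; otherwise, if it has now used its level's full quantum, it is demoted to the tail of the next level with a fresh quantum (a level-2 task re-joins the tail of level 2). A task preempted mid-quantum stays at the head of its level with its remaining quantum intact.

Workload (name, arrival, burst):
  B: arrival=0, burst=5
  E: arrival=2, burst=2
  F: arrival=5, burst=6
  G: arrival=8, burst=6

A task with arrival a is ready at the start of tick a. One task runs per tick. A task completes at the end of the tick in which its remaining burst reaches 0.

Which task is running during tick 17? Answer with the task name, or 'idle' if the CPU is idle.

running at tick 17 = G

t=0: L0/L1/L2 = B/-/- → run B
t=1: L0/L1/L2 = B/-/- → run B
t=2: L0/L1/L2 = E/B/- → run E
t=3: L0/L1/L2 = E/B/- → run E
t=4: L0/L1/L2 = -/B/- → run B
t=5: L0/L1/L2 = F/B/- → run F
t=6: L0/L1/L2 = F/B/- → run F
t=7: L0/L1/L2 = -/BF/- → run B
t=8: L0/L1/L2 = G/BF/- → run G
t=9: L0/L1/L2 = G/BF/- → run G
t=10: L0/L1/L2 = -/BFG/- → run B
t=11: L0/L1/L2 = -/FG/- → run F
t=12: L0/L1/L2 = -/FG/- → run F
t=13: L0/L1/L2 = -/FG/- → run F
t=14: L0/L1/L2 = -/FG/- → run F
t=15: L0/L1/L2 = -/G/- → run G
t=16: L0/L1/L2 = -/G/- → run G
t=17: L0/L1/L2 = -/G/- → run G
t=18: L0/L1/L2 = -/G/- → run G
t=19: (idle)
t=20: (idle)
t=21: (idle)
t=22: (idle)
t=23: (idle)
t=24: (idle)
t=25: (idle)
t=26: (idle)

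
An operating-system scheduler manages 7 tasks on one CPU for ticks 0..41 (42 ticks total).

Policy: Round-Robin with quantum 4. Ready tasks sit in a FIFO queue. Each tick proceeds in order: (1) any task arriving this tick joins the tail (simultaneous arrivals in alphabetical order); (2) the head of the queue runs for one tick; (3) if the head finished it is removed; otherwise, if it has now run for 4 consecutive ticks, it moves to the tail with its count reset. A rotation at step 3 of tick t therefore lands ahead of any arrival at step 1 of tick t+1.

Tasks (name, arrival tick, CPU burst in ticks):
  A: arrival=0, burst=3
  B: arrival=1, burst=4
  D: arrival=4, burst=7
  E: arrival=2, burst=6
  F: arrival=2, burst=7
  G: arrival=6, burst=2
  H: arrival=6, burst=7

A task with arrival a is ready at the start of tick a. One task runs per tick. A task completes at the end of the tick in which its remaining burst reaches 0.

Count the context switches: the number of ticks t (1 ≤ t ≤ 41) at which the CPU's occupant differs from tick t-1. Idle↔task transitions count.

context switches = 11

t=0: queue=[A] q_used=0 → run A
t=1: queue=[A,B] q_used=1 → run A
t=2: queue=[A,B,E,F] q_used=2 → run A
t=3: queue=[B,E,F] q_used=0 → run B
t=4: queue=[B,E,F,D] q_used=1 → run B
t=5: queue=[B,E,F,D] q_used=2 → run B
t=6: queue=[B,E,F,D,G,H] q_used=3 → run B
t=7: queue=[E,F,D,G,H] q_used=0 → run E
t=8: queue=[E,F,D,G,H] q_used=1 → run E
t=9: queue=[E,F,D,G,H] q_used=2 → run E
t=10: queue=[E,F,D,G,H] q_used=3 → run E
t=11: queue=[F,D,G,H,E] q_used=0 → run F
t=12: queue=[F,D,G,H,E] q_used=1 → run F
t=13: queue=[F,D,G,H,E] q_used=2 → run F
t=14: queue=[F,D,G,H,E] q_used=3 → run F
t=15: queue=[D,G,H,E,F] q_used=0 → run D
t=16: queue=[D,G,H,E,F] q_used=1 → run D
t=17: queue=[D,G,H,E,F] q_used=2 → run D
t=18: queue=[D,G,H,E,F] q_used=3 → run D
t=19: queue=[G,H,E,F,D] q_used=0 → run G
t=20: queue=[G,H,E,F,D] q_used=1 → run G
t=21: queue=[H,E,F,D] q_used=0 → run H
t=22: queue=[H,E,F,D] q_used=1 → run H
t=23: queue=[H,E,F,D] q_used=2 → run H
t=24: queue=[H,E,F,D] q_used=3 → run H
t=25: queue=[E,F,D,H] q_used=0 → run E
t=26: queue=[E,F,D,H] q_used=1 → run E
t=27: queue=[F,D,H] q_used=0 → run F
t=28: queue=[F,D,H] q_used=1 → run F
t=29: queue=[F,D,H] q_used=2 → run F
t=30: queue=[D,H] q_used=0 → run D
t=31: queue=[D,H] q_used=1 → run D
t=32: queue=[D,H] q_used=2 → run D
t=33: queue=[H] q_used=0 → run H
t=34: queue=[H] q_used=1 → run H
t=35: queue=[H] q_used=2 → run H
t=36: (idle)
t=37: (idle)
t=38: (idle)
t=39: (idle)
t=40: (idle)
t=41: (idle)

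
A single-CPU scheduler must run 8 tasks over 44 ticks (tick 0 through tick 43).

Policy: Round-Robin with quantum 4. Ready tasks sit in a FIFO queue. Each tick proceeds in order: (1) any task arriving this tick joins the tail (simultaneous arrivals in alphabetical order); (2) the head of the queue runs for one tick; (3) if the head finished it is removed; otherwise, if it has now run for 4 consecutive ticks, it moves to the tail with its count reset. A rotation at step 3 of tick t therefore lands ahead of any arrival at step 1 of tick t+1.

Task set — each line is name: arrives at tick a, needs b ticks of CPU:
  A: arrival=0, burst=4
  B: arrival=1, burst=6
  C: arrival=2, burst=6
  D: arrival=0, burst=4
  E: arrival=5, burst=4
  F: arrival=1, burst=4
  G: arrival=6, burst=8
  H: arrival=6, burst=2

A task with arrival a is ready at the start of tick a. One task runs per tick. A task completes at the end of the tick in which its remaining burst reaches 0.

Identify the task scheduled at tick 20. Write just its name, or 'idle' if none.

running at tick 20 = E

t=0: queue=[A,D] q_used=0 → run A
t=1: queue=[A,D,B,F] q_used=1 → run A
t=2: queue=[A,D,B,F,C] q_used=2 → run A
t=3: queue=[A,D,B,F,C] q_used=3 → run A
t=4: queue=[D,B,F,C] q_used=0 → run D
t=5: queue=[D,B,F,C,E] q_used=1 → run D
t=6: queue=[D,B,F,C,E,G,H] q_used=2 → run D
t=7: queue=[D,B,F,C,E,G,H] q_used=3 → run D
t=8: queue=[B,F,C,E,G,H] q_used=0 → run B
t=9: queue=[B,F,C,E,G,H] q_used=1 → run B
t=10: queue=[B,F,C,E,G,H] q_used=2 → run B
t=11: queue=[B,F,C,E,G,H] q_used=3 → run B
t=12: queue=[F,C,E,G,H,B] q_used=0 → run F
t=13: queue=[F,C,E,G,H,B] q_used=1 → run F
t=14: queue=[F,C,E,G,H,B] q_used=2 → run F
t=15: queue=[F,C,E,G,H,B] q_used=3 → run F
t=16: queue=[C,E,G,H,B] q_used=0 → run C
t=17: queue=[C,E,G,H,B] q_used=1 → run C
t=18: queue=[C,E,G,H,B] q_used=2 → run C
t=19: queue=[C,E,G,H,B] q_used=3 → run C
t=20: queue=[E,G,H,B,C] q_used=0 → run E
t=21: queue=[E,G,H,B,C] q_used=1 → run E
t=22: queue=[E,G,H,B,C] q_used=2 → run E
t=23: queue=[E,G,H,B,C] q_used=3 → run E
t=24: queue=[G,H,B,C] q_used=0 → run G
t=25: queue=[G,H,B,C] q_used=1 → run G
t=26: queue=[G,H,B,C] q_used=2 → run G
t=27: queue=[G,H,B,C] q_used=3 → run G
t=28: queue=[H,B,C,G] q_used=0 → run H
t=29: queue=[H,B,C,G] q_used=1 → run H
t=30: queue=[B,C,G] q_used=0 → run B
t=31: queue=[B,C,G] q_used=1 → run B
t=32: queue=[C,G] q_used=0 → run C
t=33: queue=[C,G] q_used=1 → run C
t=34: queue=[G] q_used=0 → run G
t=35: queue=[G] q_used=1 → run G
t=36: queue=[G] q_used=2 → run G
t=37: queue=[G] q_used=3 → run G
t=38: (idle)
t=39: (idle)
t=40: (idle)
t=41: (idle)
t=42: (idle)
t=43: (idle)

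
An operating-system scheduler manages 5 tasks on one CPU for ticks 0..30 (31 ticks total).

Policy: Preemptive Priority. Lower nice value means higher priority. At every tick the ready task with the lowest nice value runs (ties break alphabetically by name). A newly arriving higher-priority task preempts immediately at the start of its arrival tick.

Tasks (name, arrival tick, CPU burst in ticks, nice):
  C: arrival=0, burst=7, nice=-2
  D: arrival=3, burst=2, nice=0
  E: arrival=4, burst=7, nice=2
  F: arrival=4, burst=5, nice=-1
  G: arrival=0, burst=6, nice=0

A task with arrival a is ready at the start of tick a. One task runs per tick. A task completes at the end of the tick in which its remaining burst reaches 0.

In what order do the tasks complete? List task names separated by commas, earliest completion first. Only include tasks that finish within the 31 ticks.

t=0: ready={C,G} → run C
t=1: ready={C,G} → run C
t=2: ready={C,G} → run C
t=3: ready={C,D,G} → run C
t=4: ready={C,D,E,F,G} → run C
t=5: ready={C,D,E,F,G} → run C
t=6: ready={C,D,E,F,G} → run C
t=7: ready={D,E,F,G} → run F
t=8: ready={D,E,F,G} → run F
t=9: ready={D,E,F,G} → run F
t=10: ready={D,E,F,G} → run F
t=11: ready={D,E,F,G} → run F
t=12: ready={D,E,G} → run D
t=13: ready={D,E,G} → run D
t=14: ready={E,G} → run G
t=15: ready={E,G} → run G
t=16: ready={E,G} → run G
t=17: ready={E,G} → run G
t=18: ready={E,G} → run G
t=19: ready={E,G} → run G
t=20: ready={E} → run E
t=21: ready={E} → run E
t=22: ready={E} → run E
t=23: ready={E} → run E
t=24: ready={E} → run E
t=25: ready={E} → run E
t=26: ready={E} → run E
t=27: (idle)
t=28: (idle)
t=29: (idle)
t=30: (idle)

completion order = C, F, D, G, E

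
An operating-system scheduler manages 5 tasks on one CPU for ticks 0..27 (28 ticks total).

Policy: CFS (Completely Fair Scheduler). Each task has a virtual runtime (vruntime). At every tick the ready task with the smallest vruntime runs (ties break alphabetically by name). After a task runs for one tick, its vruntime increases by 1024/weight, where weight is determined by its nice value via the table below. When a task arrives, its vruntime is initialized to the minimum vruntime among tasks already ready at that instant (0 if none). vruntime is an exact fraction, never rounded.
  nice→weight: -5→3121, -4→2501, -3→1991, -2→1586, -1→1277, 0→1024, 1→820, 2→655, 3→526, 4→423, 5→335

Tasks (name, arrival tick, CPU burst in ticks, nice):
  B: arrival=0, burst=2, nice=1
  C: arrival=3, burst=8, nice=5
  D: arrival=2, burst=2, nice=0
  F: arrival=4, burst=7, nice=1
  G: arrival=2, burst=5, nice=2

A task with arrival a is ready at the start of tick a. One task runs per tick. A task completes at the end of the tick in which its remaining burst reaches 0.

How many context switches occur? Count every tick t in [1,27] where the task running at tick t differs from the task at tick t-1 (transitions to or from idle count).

context switches = 19

t=0: vr[B=0] → run B
t=1: vr[B=256/205] → run B
t=2: vr[D=0 G=0] → run D
t=3: vr[C=0 D=1 G=0] → run C
t=4: vr[C=1024/335 D=1 F=0 G=0] → run F
t=5: vr[C=1024/335 D=1 F=256/205 G=0] → run G
t=6: vr[C=1024/335 D=1 F=256/205 G=1024/655] → run D
t=7: vr[C=1024/335 F=256/205 G=1024/655] → run F
t=8: vr[C=1024/335 F=512/205 G=1024/655] → run G
t=9: vr[C=1024/335 F=512/205 G=2048/655] → run F
t=10: vr[C=1024/335 F=768/205 G=2048/655] → run C
t=11: vr[C=2048/335 F=768/205 G=2048/655] → run G
t=12: vr[C=2048/335 F=768/205 G=3072/655] → run F
t=13: vr[C=2048/335 F=1024/205 G=3072/655] → run G
t=14: vr[C=2048/335 F=1024/205 G=4096/655] → run F
t=15: vr[C=2048/335 F=256/41 G=4096/655] → run C
t=16: vr[C=3072/335 F=256/41 G=4096/655] → run F
t=17: vr[C=3072/335 F=1536/205 G=4096/655] → run G
t=18: vr[C=3072/335 F=1536/205] → run F
t=19: vr[C=3072/335] → run C
t=20: vr[C=4096/335] → run C
t=21: vr[C=1024/67] → run C
t=22: vr[C=6144/335] → run C
t=23: vr[C=7168/335] → run C
t=24: (idle)
t=25: (idle)
t=26: (idle)
t=27: (idle)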